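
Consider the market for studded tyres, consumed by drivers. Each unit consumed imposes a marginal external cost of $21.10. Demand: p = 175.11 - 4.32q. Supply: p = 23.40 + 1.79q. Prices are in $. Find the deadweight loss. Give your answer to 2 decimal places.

Market equilibrium (private): 23.40 + 1.79q = 175.11 - 4.32q → q_m = 24.8298.
Social marginal benefit = demand − MEC = 154.01 - 4.32q.
Set SMB = MC: 154.01 - 4.32q = 23.40 + 1.79q → q* = 21.3764.
The loss is the area between SMB and MC from q* to q_m; with linear curves that's a triangle of height MEC(q_m).
DWL = ½ × 3.4534 × 21.1000 = 36.4334.

DWL = $36.43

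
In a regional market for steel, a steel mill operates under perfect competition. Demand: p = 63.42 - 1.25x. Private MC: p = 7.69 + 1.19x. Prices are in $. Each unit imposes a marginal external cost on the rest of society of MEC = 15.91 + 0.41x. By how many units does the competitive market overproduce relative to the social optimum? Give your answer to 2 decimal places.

Market equilibrium (private): 7.69 + 1.19x = 63.42 - 1.25x → x_m = 22.8402.
Social marginal cost = private MC + MEC = 23.60 + 1.60x.
Set SMC = demand: 23.60 + 1.60x = 63.42 - 1.25x → x* = 13.9719.
Gap = |22.8402 − 13.9719| = 8.8683.

8.87 units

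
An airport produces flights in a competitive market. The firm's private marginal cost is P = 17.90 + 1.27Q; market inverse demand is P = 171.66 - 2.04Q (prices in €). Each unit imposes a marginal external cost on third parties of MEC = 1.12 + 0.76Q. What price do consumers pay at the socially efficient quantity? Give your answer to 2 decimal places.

Social marginal cost = private MC + MEC = 19.02 + 2.03Q.
Set SMC = demand: 19.02 + 2.03Q = 171.66 - 2.04Q → Q* = 37.5037.
Consumer price on the demand curve at Q*: 171.66 − 2.04×37.5037 = 95.1525.

P = €95.15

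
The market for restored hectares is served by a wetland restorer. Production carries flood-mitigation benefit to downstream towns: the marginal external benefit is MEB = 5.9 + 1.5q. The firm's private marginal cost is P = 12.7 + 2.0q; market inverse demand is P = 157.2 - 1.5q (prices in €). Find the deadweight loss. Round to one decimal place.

DWL = €1150.2

Market equilibrium (private): 12.7 + 2.0q = 157.2 - 1.5q → q_m = 41.2857.
Social marginal cost = private MC − MEB = 6.8 + 0.5q.
Set SMC = demand: 6.8 + 0.5q = 157.2 - 1.5q → q* = 75.2000.
Between q* and q_m the wedge demand − SMC runs linearly from 0 to MEB(q_m), so the loss is a triangle.
DWL = ½ × 33.9143 × 67.8286 = 1150.1797.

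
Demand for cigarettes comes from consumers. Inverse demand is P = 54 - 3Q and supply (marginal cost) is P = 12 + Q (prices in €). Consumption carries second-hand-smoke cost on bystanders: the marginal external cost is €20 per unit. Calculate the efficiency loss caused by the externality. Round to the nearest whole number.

DWL = €50

Market equilibrium (private): 12 + Q = 54 - 3Q → Q_m = 10.5000.
Social marginal benefit = demand − MEC = 34 - 3Q.
Set SMB = MC: 34 - 3Q = 12 + Q → Q* = 5.5000.
Between Q* and Q_m the wedge MC − SMB runs linearly from 0 to MEC(Q_m), so the loss is a triangle.
DWL = ½ × 5.0000 × 20.0000 = 50.0000.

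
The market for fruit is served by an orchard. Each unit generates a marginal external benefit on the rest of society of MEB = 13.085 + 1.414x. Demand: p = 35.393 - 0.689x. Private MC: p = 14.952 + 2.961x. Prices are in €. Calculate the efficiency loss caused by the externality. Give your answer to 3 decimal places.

Market equilibrium (private): 14.952 + 2.961x = 35.393 - 0.689x → x_m = 5.6003.
Social marginal cost = private MC − MEB = 1.867 + 1.547x.
Set SMC = demand: 1.867 + 1.547x = 35.393 - 0.689x → x* = 14.9937.
The loss is the area between SMC and demand from x* to x_m; with linear curves that's a triangle of height MEB(x_m).
DWL = ½ × 9.3934 × 21.0038 = 98.6485.

DWL = €98.649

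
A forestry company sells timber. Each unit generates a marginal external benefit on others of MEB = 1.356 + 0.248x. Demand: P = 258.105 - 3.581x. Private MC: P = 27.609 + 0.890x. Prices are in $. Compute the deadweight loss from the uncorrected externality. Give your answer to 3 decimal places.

DWL = $23.677

Market equilibrium (private): 27.609 + 0.890x = 258.105 - 3.581x → x_m = 51.5536.
Social marginal cost = private MC − MEB = 26.253 + 0.642x.
Set SMC = demand: 26.253 + 0.642x = 258.105 - 3.581x → x* = 54.9022.
Between x* and x_m the wedge demand − SMC runs linearly from 0 to MEB(x_m), so the loss is a triangle.
DWL = ½ × 3.3486 × 14.1413 = 23.6768.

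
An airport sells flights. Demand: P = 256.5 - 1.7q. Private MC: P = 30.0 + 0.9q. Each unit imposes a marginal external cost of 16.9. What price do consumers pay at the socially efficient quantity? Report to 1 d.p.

P = 119.5

Social marginal cost = private MC + MEC = 46.9 + 0.9q.
Set SMC = demand: 46.9 + 0.9q = 256.5 - 1.7q → q* = 80.6154.
Consumer price on the demand curve at q*: 256.5 − 1.7×80.6154 = 119.4538.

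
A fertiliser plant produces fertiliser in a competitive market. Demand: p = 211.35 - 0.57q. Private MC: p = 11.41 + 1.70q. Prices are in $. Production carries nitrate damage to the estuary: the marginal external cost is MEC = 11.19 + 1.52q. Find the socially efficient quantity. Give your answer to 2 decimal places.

Social marginal cost = private MC + MEC = 22.60 + 3.22q.
Set SMC = demand: 22.60 + 3.22q = 211.35 - 0.57q → q* = 49.8021.

q* = 49.80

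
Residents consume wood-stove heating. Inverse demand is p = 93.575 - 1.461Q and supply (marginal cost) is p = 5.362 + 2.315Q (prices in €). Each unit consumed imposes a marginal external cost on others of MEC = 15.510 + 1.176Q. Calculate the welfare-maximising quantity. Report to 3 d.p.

Q* = 14.682

Social marginal benefit = demand − MEC = 78.065 - 2.637Q.
Set SMB = MC: 78.065 - 2.637Q = 5.362 + 2.315Q → Q* = 14.6815.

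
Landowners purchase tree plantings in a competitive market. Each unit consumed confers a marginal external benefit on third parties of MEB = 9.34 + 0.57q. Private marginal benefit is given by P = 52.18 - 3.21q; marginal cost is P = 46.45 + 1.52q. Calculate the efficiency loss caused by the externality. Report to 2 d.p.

Market equilibrium (private): 46.45 + 1.52q = 52.18 - 3.21q → q_m = 1.2114.
Social marginal benefit = demand + MEB = 61.52 - 2.64q.
Set SMB = MC: 61.52 - 2.64q = 46.45 + 1.52q → q* = 3.6226.
Between q* and q_m the wedge SMB − MC runs linearly from 0 to MEB(q_m), so the loss is a triangle.
DWL = ½ × 2.4112 × 10.0305 = 12.0928.

DWL = 12.09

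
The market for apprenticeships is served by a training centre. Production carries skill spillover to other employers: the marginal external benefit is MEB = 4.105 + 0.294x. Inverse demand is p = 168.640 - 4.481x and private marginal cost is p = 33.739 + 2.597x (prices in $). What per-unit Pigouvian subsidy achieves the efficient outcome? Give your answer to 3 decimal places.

Social marginal cost = private MC − MEB = 29.634 + 2.303x.
Set SMC = demand: 29.634 + 2.303x = 168.640 - 4.481x → x* = 20.4903.
The Pigouvian subsidy equals MEB at x*: 4.105 + 0.294×20.4903 = 10.1291.

subsidy = $10.129 per unit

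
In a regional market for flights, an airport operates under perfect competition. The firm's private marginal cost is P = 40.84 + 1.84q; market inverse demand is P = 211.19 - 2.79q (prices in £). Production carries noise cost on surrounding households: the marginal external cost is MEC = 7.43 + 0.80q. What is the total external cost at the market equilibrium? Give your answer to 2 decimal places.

Market equilibrium (private): 40.84 + 1.84q = 211.19 - 2.79q → q_m = 36.7927.
Total external cost = ∫₀^{q_m} (7.43 + 0.80q) dq = 7.43×36.7927 + ½×0.80×36.7927² = 814.8509.

£814.85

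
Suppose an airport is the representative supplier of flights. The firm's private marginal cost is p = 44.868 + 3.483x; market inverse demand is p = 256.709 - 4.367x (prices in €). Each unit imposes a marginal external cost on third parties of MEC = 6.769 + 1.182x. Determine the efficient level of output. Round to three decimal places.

Social marginal cost = private MC + MEC = 51.637 + 4.665x.
Set SMC = demand: 51.637 + 4.665x = 256.709 - 4.367x → x* = 22.7050.

x* = 22.705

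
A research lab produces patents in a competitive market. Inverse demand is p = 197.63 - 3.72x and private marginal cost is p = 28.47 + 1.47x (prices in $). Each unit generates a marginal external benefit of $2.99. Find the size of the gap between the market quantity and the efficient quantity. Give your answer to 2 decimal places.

Market equilibrium (private): 28.47 + 1.47x = 197.63 - 3.72x → x_m = 32.5934.
Social marginal cost = private MC − MEB = 25.48 + 1.47x.
Set SMC = demand: 25.48 + 1.47x = 197.63 - 3.72x → x* = 33.1696.
Gap = |32.5934 − 33.1696| = 0.5762.

0.58 units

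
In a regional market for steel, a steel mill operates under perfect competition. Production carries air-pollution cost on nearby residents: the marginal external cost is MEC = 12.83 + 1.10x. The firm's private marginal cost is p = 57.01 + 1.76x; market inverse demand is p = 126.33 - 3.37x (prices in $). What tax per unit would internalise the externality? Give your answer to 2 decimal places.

tax = $22.80 per unit

Social marginal cost = private MC + MEC = 69.84 + 2.86x.
Set SMC = demand: 69.84 + 2.86x = 126.33 - 3.37x → x* = 9.0674.
The Pigouvian tax equals MEC at x*: 12.83 + 1.10×9.0674 = 22.8041.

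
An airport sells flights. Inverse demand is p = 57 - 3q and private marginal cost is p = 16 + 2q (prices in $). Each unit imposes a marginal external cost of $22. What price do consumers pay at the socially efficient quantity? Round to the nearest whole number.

Social marginal cost = private MC + MEC = 38 + 2q.
Set SMC = demand: 38 + 2q = 57 - 3q → q* = 3.8000.
Consumer price on the demand curve at q*: 57 − 3×3.8000 = 45.6000.

P = $46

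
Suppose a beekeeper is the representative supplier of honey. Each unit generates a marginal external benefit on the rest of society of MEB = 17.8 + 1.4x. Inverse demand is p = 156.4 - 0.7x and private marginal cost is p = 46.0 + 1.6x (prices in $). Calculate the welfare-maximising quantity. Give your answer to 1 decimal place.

x* = 142.4

Social marginal cost = private MC − MEB = 28.2 + 0.2x.
Set SMC = demand: 28.2 + 0.2x = 156.4 - 0.7x → x* = 142.4444.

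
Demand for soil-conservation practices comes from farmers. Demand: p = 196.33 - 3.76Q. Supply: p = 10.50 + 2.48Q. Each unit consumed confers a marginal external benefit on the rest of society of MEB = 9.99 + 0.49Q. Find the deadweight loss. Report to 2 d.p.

DWL = 52.55

Market equilibrium (private): 10.50 + 2.48Q = 196.33 - 3.76Q → Q_m = 29.7804.
Social marginal benefit = demand + MEB = 206.32 - 3.27Q.
Set SMB = MC: 206.32 - 3.27Q = 10.50 + 2.48Q → Q* = 34.0557.
The welfare-loss triangle has base |Q_m − Q*| and height MEB(Q_m) (the vertical gap between SMB and MC is zero at Q* and MEB at Q_m).
DWL = ½ × 4.2753 × 24.5824 = 52.5486.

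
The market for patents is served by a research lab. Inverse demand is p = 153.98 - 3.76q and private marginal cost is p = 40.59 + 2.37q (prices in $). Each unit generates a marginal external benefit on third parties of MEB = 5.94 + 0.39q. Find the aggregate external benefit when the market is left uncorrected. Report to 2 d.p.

Market equilibrium (private): 40.59 + 2.37q = 153.98 - 3.76q → q_m = 18.4976.
Total external benefit = ∫₀^{q_m} (5.94 + 0.39q) dq = 5.94×18.4976 + ½×0.39×18.4976² = 176.5972.

$176.60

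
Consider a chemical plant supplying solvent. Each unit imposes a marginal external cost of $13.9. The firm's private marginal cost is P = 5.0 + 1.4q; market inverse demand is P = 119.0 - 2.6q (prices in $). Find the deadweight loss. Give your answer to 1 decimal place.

Market equilibrium (private): 5.0 + 1.4q = 119.0 - 2.6q → q_m = 28.5000.
Social marginal cost = private MC + MEC = 18.9 + 1.4q.
Set SMC = demand: 18.9 + 1.4q = 119.0 - 2.6q → q* = 25.0250.
The welfare-loss triangle has base |q_m − q*| and height MEC(q_m) (the vertical gap between SMC and demand is zero at q* and MEC at q_m).
DWL = ½ × 3.4750 × 13.9000 = 24.1513.

DWL = $24.2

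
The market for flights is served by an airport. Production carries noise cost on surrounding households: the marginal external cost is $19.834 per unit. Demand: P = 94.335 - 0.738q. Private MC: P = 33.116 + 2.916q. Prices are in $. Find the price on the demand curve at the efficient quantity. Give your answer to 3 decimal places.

Social marginal cost = private MC + MEC = 52.950 + 2.916q.
Set SMC = demand: 52.950 + 2.916q = 94.335 - 0.738q → q* = 11.3259.
Consumer price on the demand curve at q*: 94.335 − 0.738×11.3259 = 85.9765.

P = $85.976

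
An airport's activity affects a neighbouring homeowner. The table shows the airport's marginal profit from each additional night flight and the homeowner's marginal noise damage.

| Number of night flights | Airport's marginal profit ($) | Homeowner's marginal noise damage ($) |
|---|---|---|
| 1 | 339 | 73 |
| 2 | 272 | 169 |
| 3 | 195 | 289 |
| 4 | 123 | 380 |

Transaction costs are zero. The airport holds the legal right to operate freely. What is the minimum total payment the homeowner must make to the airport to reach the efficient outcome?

Left alone the airport would choose level 4 (marginal profit stays positive).
Efficient level: k* = 2 (marginal profit ≥ marginal noise damage through 2).
The homeowner must at least cover the airport's forgone profit from cutting 4→2: 195 + 123 = 318.

$318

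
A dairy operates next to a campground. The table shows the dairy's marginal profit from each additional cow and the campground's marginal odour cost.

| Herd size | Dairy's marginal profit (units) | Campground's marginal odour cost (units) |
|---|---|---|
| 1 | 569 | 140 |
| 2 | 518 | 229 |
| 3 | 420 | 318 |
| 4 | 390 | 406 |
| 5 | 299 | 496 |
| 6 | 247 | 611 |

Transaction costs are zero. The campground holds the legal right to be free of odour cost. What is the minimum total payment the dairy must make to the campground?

Efficient level: marginal profit ≥ marginal odour cost through level 3, so k* = 3.
With the campground holding the right, the dairy must at least compensate total damage at k*: 140 + 229 + 318 = 687.

687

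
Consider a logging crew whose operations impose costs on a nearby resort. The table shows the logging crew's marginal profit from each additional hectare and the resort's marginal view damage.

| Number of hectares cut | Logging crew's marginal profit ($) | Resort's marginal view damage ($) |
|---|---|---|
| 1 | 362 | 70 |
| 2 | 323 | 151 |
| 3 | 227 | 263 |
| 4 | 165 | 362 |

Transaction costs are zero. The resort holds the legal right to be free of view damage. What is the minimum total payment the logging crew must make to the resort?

$221

Efficient level: marginal profit ≥ marginal view damage through level 2, so k* = 2.
With the resort holding the right, the logging crew must at least compensate total damage at k*: 70 + 151 = 221.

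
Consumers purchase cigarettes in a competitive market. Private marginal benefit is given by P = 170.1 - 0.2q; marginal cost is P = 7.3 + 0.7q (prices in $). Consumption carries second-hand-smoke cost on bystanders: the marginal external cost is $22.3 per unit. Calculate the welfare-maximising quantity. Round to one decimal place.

q* = 156.1

Social marginal benefit = demand − MEC = 147.8 - 0.2q.
Set SMB = MC: 147.8 - 0.2q = 7.3 + 0.7q → q* = 156.1111.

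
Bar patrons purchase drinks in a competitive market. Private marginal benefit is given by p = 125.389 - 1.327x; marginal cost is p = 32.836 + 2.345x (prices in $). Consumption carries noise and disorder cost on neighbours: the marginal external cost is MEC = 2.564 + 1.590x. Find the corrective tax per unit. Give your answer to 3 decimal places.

Social marginal benefit = demand − MEC = 122.825 - 2.917x.
Set SMB = MC: 122.825 - 2.917x = 32.836 + 2.345x → x* = 17.1017.
The Pigouvian tax equals MEC at x*: 2.564 + 1.590×17.1017 = 29.7557.

tax = $29.756 per unit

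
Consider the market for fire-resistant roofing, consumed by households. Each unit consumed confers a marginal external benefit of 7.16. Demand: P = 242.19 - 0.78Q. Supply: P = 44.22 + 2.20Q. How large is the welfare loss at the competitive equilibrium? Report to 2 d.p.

Market equilibrium (private): 44.22 + 2.20Q = 242.19 - 0.78Q → Q_m = 66.4329.
Social marginal benefit = demand + MEB = 249.35 - 0.78Q.
Set SMB = MC: 249.35 - 0.78Q = 44.22 + 2.20Q → Q* = 68.8356.
The loss is the area between SMB and MC from Q* to Q_m; with linear curves that's a triangle of height MEB(Q_m).
DWL = ½ × 2.4027 × 7.1600 = 8.6017.

DWL = 8.60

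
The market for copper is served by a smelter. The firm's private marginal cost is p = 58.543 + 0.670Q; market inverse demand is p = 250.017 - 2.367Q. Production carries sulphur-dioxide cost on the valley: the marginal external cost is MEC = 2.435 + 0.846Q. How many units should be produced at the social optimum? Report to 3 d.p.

Q* = 48.684

Social marginal cost = private MC + MEC = 60.978 + 1.516Q.
Set SMC = demand: 60.978 + 1.516Q = 250.017 - 2.367Q → Q* = 48.6837.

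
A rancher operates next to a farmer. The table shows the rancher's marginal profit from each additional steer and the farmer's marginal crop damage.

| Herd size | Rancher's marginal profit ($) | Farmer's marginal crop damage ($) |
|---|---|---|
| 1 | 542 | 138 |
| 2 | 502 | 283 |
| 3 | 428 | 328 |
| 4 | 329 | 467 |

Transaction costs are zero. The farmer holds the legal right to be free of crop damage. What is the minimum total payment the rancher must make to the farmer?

$749

Efficient level: marginal profit ≥ marginal crop damage through level 3, so k* = 3.
With the farmer holding the right, the rancher must at least compensate total damage at k*: 138 + 283 + 328 = 749.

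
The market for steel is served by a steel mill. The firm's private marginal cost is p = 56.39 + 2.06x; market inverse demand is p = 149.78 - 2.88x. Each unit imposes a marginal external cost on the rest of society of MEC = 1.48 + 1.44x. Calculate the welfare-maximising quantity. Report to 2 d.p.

Social marginal cost = private MC + MEC = 57.87 + 3.50x.
Set SMC = demand: 57.87 + 3.50x = 149.78 - 2.88x → x* = 14.4060.

x* = 14.41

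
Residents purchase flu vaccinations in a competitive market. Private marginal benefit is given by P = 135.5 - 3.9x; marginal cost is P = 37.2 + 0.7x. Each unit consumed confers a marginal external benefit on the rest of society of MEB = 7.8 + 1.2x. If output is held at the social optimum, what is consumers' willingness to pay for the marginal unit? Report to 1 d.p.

Social marginal benefit = demand + MEB = 143.3 - 2.7x.
Set SMB = MC: 143.3 - 2.7x = 37.2 + 0.7x → x* = 31.2059.
Consumer price on the demand curve at x*: 135.5 − 3.9×31.2059 = 13.7970.

P = 13.8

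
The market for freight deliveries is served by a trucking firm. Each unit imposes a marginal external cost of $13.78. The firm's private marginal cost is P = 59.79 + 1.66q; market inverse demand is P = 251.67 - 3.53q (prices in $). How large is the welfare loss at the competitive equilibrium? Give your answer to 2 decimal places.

DWL = $18.29

Market equilibrium (private): 59.79 + 1.66q = 251.67 - 3.53q → q_m = 36.9711.
Social marginal cost = private MC + MEC = 73.57 + 1.66q.
Set SMC = demand: 73.57 + 1.66q = 251.67 - 3.53q → q* = 34.3160.
Between q* and q_m the wedge SMC − demand runs linearly from 0 to MEC(q_m), so the loss is a triangle.
DWL = ½ × 2.6551 × 13.7800 = 18.2936.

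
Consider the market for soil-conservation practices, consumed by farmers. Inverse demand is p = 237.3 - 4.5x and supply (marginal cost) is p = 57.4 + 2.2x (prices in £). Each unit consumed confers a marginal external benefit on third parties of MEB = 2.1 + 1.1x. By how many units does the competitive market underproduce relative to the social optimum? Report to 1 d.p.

Market equilibrium (private): 57.4 + 2.2x = 237.3 - 4.5x → x_m = 26.8507.
Social marginal benefit = demand + MEB = 239.4 - 3.4x.
Set SMB = MC: 239.4 - 3.4x = 57.4 + 2.2x → x* = 32.5000.
Gap = |26.8507 − 32.5000| = 5.6493.

5.6 units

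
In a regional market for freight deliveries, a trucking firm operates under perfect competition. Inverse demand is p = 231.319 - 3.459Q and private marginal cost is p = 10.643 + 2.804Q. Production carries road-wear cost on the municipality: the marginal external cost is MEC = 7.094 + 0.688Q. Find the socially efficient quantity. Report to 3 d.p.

Social marginal cost = private MC + MEC = 17.737 + 3.492Q.
Set SMC = demand: 17.737 + 3.492Q = 231.319 - 3.459Q → Q* = 30.7268.

Q* = 30.727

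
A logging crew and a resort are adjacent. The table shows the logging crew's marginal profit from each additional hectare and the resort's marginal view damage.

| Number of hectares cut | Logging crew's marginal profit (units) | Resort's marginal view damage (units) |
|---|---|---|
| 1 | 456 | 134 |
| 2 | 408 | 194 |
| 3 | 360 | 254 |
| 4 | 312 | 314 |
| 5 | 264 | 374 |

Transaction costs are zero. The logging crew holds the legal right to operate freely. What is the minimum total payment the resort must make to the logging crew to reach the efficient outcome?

Left alone the logging crew would choose level 5 (marginal profit stays positive).
Efficient level: k* = 3 (marginal profit ≥ marginal view damage through 3).
The resort must at least cover the logging crew's forgone profit from cutting 5→3: 312 + 264 = 576.

576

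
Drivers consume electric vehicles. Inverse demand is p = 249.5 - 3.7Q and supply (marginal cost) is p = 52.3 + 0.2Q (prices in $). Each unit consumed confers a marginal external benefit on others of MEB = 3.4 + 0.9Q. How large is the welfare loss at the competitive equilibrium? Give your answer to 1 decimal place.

Market equilibrium (private): 52.3 + 0.2Q = 249.5 - 3.7Q → Q_m = 50.5641.
Social marginal benefit = demand + MEB = 252.9 - 2.8Q.
Set SMB = MC: 252.9 - 2.8Q = 52.3 + 0.2Q → Q* = 66.8667.
Between Q* and Q_m the wedge SMB − MC runs linearly from 0 to MEB(Q_m), so the loss is a triangle.
DWL = ½ × 16.3026 × 48.9077 = 398.6613.

DWL = $398.7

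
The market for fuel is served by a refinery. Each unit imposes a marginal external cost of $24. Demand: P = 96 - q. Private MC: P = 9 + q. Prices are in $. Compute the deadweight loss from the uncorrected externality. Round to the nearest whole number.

Market equilibrium (private): 9 + q = 96 - q → q_m = 43.5000.
Social marginal cost = private MC + MEC = 33 + q.
Set SMC = demand: 33 + q = 96 - q → q* = 31.5000.
Between q* and q_m the wedge SMC − demand runs linearly from 0 to MEC(q_m), so the loss is a triangle.
DWL = ½ × 12.0000 × 24.0000 = 144.0000.

DWL = $144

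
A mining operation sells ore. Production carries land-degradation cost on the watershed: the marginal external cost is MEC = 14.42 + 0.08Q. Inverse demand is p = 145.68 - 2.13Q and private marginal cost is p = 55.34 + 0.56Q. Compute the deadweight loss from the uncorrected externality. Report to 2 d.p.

DWL = 52.82

Market equilibrium (private): 55.34 + 0.56Q = 145.68 - 2.13Q → Q_m = 33.5836.
Social marginal cost = private MC + MEC = 69.76 + 0.64Q.
Set SMC = demand: 69.76 + 0.64Q = 145.68 - 2.13Q → Q* = 27.4079.
Height of the DWL triangle at Q_m is SMC(Q_m) − demand(Q_m) = MEC(Q_m) = 17.1067.
DWL = ½ × 6.1757 × 17.1067 = 52.8229.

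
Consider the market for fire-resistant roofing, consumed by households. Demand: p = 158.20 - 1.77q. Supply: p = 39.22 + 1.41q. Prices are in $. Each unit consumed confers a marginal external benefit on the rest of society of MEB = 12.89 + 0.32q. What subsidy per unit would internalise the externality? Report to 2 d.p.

subsidy = $27.64 per unit

Social marginal benefit = demand + MEB = 171.09 - 1.45q.
Set SMB = MC: 171.09 - 1.45q = 39.22 + 1.41q → q* = 46.1084.
The Pigouvian subsidy equals MEB at q*: 12.89 + 0.32×46.1084 = 27.6447.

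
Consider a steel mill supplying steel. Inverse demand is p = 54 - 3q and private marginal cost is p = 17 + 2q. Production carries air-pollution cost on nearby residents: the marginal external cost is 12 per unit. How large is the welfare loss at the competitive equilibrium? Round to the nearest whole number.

Market equilibrium (private): 17 + 2q = 54 - 3q → q_m = 7.4000.
Social marginal cost = private MC + MEC = 29 + 2q.
Set SMC = demand: 29 + 2q = 54 - 3q → q* = 5.0000.
The welfare-loss triangle has base |q_m − q*| and height MEC(q_m) (the vertical gap between SMC and demand is zero at q* and MEC at q_m).
DWL = ½ × 2.4000 × 12.0000 = 14.4000.

DWL = 14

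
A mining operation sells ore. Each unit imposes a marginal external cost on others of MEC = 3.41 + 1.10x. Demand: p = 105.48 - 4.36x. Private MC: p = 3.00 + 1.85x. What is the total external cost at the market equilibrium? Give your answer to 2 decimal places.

206.05

Market equilibrium (private): 3.00 + 1.85x = 105.48 - 4.36x → x_m = 16.5024.
Total external cost = ∫₀^{x_m} (3.41 + 1.10x) dx = 3.41×16.5024 + ½×1.10×16.5024² = 206.0542.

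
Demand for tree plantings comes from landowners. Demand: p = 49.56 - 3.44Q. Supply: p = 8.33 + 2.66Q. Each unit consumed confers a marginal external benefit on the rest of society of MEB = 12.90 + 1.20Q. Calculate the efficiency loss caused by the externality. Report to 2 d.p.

DWL = 45.05

Market equilibrium (private): 8.33 + 2.66Q = 49.56 - 3.44Q → Q_m = 6.7590.
Social marginal benefit = demand + MEB = 62.46 - 2.24Q.
Set SMB = MC: 62.46 - 2.24Q = 8.33 + 2.66Q → Q* = 11.0469.
Height of the DWL triangle at Q_m is SMB(Q_m) − MC(Q_m) = MEB(Q_m) = 21.0108.
DWL = ½ × 4.2879 × 21.0108 = 45.0461.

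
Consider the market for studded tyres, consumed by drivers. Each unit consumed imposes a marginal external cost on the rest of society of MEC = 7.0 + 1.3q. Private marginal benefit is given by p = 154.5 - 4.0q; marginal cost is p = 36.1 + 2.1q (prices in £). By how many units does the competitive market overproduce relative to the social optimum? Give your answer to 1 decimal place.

Market equilibrium (private): 36.1 + 2.1q = 154.5 - 4.0q → q_m = 19.4098.
Social marginal benefit = demand − MEC = 147.5 - 5.3q.
Set SMB = MC: 147.5 - 5.3q = 36.1 + 2.1q → q* = 15.0541.
Gap = |19.4098 − 15.0541| = 4.3557.

4.4 units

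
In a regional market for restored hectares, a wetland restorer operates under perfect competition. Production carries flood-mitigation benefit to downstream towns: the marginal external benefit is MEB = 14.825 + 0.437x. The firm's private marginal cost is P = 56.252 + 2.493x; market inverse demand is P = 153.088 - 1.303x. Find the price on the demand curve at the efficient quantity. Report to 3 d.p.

P = 109.773

Social marginal cost = private MC − MEB = 41.427 + 2.056x.
Set SMC = demand: 41.427 + 2.056x = 153.088 - 1.303x → x* = 33.2423.
Consumer price on the demand curve at x*: 153.088 − 1.303×33.2423 = 109.7733.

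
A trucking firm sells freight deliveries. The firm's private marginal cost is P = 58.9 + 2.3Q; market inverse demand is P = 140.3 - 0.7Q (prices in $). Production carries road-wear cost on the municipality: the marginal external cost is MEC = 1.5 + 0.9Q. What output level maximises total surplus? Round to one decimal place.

Social marginal cost = private MC + MEC = 60.4 + 3.2Q.
Set SMC = demand: 60.4 + 3.2Q = 140.3 - 0.7Q → Q* = 20.4872.

Q* = 20.5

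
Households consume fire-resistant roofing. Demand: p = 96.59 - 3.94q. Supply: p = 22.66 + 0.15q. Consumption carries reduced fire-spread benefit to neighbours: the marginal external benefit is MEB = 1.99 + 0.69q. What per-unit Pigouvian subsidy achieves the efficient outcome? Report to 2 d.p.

subsidy = 17.40 per unit

Social marginal benefit = demand + MEB = 98.58 - 3.25q.
Set SMB = MC: 98.58 - 3.25q = 22.66 + 0.15q → q* = 22.3294.
The Pigouvian subsidy equals MEB at q*: 1.99 + 0.69×22.3294 = 17.3973.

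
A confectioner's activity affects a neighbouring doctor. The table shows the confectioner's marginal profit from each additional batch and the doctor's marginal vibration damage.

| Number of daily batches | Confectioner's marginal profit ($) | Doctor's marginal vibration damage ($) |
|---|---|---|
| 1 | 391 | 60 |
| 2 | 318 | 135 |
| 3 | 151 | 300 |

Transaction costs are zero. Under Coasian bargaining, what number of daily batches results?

Bargaining reaches the level where marginal profit last exceeds marginal vibration damage.
That holds through level 2 (318 ≥ 135) but not at 3 (151 < 300).

2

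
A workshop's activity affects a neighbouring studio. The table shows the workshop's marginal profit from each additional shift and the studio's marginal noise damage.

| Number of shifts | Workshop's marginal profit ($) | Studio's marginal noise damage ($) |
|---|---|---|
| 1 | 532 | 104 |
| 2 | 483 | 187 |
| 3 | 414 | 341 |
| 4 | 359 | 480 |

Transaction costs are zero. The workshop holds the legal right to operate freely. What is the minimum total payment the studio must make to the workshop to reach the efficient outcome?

$359

Left alone the workshop would choose level 4 (marginal profit stays positive).
Efficient level: k* = 3 (marginal profit ≥ marginal noise damage through 3).
The studio must at least cover the workshop's forgone profit from cutting 4→3: 359 = 359.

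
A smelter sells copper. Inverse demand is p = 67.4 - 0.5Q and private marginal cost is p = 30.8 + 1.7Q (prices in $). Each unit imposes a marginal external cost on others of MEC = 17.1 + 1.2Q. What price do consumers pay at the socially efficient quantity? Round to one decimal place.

P = $64.5

Social marginal cost = private MC + MEC = 47.9 + 2.9Q.
Set SMC = demand: 47.9 + 2.9Q = 67.4 - 0.5Q → Q* = 5.7353.
Consumer price on the demand curve at Q*: 67.4 − 0.5×5.7353 = 64.5324.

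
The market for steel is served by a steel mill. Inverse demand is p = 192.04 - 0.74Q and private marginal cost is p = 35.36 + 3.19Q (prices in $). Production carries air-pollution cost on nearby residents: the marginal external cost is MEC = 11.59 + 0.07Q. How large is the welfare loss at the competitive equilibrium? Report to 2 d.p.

DWL = $25.85

Market equilibrium (private): 35.36 + 3.19Q = 192.04 - 0.74Q → Q_m = 39.8677.
Social marginal cost = private MC + MEC = 46.95 + 3.26Q.
Set SMC = demand: 46.95 + 3.26Q = 192.04 - 0.74Q → Q* = 36.2725.
Between Q* and Q_m the wedge SMC − demand runs linearly from 0 to MEC(Q_m), so the loss is a triangle.
DWL = ½ × 3.5952 × 14.3807 = 25.8507.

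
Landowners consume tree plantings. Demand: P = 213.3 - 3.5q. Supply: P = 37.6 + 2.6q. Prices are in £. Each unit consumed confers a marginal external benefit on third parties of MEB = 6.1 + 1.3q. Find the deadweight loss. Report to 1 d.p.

DWL = £197.5

Market equilibrium (private): 37.6 + 2.6q = 213.3 - 3.5q → q_m = 28.8033.
Social marginal benefit = demand + MEB = 219.4 - 2.2q.
Set SMB = MC: 219.4 - 2.2q = 37.6 + 2.6q → q* = 37.8750.
The loss is the area between SMB and MC from q* to q_m; with linear curves that's a triangle of height MEB(q_m).
DWL = ½ × 9.0717 × 43.5443 = 197.5104.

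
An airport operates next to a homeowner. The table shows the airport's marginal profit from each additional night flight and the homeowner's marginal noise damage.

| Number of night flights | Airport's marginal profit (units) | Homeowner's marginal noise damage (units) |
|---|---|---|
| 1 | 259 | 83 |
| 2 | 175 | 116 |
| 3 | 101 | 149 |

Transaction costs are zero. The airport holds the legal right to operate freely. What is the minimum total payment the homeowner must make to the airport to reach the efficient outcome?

Left alone the airport would choose level 3 (marginal profit stays positive).
Efficient level: k* = 2 (marginal profit ≥ marginal noise damage through 2).
The homeowner must at least cover the airport's forgone profit from cutting 3→2: 101 = 101.

101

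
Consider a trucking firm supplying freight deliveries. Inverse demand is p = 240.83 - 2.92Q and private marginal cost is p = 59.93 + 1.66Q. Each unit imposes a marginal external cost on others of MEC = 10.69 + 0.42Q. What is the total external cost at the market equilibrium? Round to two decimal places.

749.85

Market equilibrium (private): 59.93 + 1.66Q = 240.83 - 2.92Q → Q_m = 39.4978.
Total external cost = ∫₀^{Q_m} (10.69 + 0.42Q) dQ = 10.69×39.4978 + ½×0.42×39.4978² = 749.8475.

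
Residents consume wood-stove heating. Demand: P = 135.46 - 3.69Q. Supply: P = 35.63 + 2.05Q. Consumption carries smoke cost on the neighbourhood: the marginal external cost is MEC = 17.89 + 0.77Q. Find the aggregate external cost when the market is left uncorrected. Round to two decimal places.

427.60

Market equilibrium (private): 35.63 + 2.05Q = 135.46 - 3.69Q → Q_m = 17.3920.
Total external cost = ∫₀^{Q_m} (17.89 + 0.77Q) dQ = 17.89×17.3920 + ½×0.77×17.3920² = 427.5983.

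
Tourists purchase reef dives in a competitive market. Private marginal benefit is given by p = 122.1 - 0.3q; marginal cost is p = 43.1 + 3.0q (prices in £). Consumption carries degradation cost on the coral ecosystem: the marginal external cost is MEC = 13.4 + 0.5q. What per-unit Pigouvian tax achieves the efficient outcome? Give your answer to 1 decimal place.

tax = £22.0 per unit

Social marginal benefit = demand − MEC = 108.7 - 0.8q.
Set SMB = MC: 108.7 - 0.8q = 43.1 + 3.0q → q* = 17.2632.
The Pigouvian tax equals MEC at q*: 13.4 + 0.5×17.2632 = 22.0316.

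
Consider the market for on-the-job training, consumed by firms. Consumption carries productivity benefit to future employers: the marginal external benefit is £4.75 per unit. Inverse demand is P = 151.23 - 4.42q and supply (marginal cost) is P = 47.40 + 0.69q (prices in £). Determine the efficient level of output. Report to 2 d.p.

Social marginal benefit = demand + MEB = 155.98 - 4.42q.
Set SMB = MC: 155.98 - 4.42q = 47.40 + 0.69q → q* = 21.2485.

q* = 21.25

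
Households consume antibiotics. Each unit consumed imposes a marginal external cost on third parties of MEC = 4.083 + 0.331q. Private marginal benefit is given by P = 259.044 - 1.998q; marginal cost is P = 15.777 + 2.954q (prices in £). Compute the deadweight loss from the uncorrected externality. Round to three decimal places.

DWL = £39.168

Market equilibrium (private): 15.777 + 2.954q = 259.044 - 1.998q → q_m = 49.1250.
Social marginal benefit = demand − MEC = 254.961 - 2.329q.
Set SMB = MC: 254.961 - 2.329q = 15.777 + 2.954q → q* = 45.2743.
Height of the DWL triangle at q_m is MC(q_m) − SMB(q_m) = MEC(q_m) = 20.3434.
DWL = ½ × 3.8507 × 20.3434 = 39.1682.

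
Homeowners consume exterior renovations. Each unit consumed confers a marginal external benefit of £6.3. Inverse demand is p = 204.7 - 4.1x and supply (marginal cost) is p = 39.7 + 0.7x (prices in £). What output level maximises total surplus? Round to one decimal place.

x* = 35.7

Social marginal benefit = demand + MEB = 211.0 - 4.1x.
Set SMB = MC: 211.0 - 4.1x = 39.7 + 0.7x → x* = 35.6875.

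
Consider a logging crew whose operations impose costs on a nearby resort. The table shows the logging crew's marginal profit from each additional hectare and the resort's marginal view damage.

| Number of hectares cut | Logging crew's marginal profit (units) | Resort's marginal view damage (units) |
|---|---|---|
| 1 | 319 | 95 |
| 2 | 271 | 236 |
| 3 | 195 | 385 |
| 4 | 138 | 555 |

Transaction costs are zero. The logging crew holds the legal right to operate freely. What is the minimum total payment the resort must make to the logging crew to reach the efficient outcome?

333

Left alone the logging crew would choose level 4 (marginal profit stays positive).
Efficient level: k* = 2 (marginal profit ≥ marginal view damage through 2).
The resort must at least cover the logging crew's forgone profit from cutting 4→2: 195 + 138 = 333.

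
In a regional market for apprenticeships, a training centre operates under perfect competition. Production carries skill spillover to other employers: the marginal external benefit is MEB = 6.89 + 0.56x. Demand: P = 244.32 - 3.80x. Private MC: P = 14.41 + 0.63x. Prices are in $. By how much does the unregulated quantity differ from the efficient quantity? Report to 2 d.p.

9.29 units

Market equilibrium (private): 14.41 + 0.63x = 244.32 - 3.80x → x_m = 51.8984.
Social marginal cost = private MC − MEB = 7.52 + 0.07x.
Set SMC = demand: 7.52 + 0.07x = 244.32 - 3.80x → x* = 61.1886.
Gap = |51.8984 − 61.1886| = 9.2902.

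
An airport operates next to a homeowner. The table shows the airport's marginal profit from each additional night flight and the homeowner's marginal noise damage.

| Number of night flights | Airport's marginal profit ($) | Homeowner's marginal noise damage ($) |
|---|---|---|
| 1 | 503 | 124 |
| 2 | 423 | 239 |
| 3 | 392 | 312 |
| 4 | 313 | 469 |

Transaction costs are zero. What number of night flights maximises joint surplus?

Bargaining reaches the level where marginal profit last exceeds marginal noise damage.
That holds through level 3 (392 ≥ 312) but not at 4 (313 < 469).

3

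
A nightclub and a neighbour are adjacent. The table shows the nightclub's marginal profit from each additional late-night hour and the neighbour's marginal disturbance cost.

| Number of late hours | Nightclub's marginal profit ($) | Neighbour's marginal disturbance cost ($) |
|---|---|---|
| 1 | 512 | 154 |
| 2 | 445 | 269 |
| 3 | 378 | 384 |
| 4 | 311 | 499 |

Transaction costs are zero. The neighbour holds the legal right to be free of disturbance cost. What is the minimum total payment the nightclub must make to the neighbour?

Efficient level: marginal profit ≥ marginal disturbance cost through level 2, so k* = 2.
With the neighbour holding the right, the nightclub must at least compensate total damage at k*: 154 + 269 = 423.

$423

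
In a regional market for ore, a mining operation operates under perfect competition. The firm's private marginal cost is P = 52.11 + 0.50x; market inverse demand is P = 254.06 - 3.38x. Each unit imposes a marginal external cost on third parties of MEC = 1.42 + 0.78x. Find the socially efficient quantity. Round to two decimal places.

x* = 43.03

Social marginal cost = private MC + MEC = 53.53 + 1.28x.
Set SMC = demand: 53.53 + 1.28x = 254.06 - 3.38x → x* = 43.0322.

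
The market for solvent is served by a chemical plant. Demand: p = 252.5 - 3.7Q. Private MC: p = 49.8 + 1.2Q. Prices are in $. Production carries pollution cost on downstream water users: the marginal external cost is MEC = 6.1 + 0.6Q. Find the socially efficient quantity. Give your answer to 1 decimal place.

Q* = 35.7

Social marginal cost = private MC + MEC = 55.9 + 1.8Q.
Set SMC = demand: 55.9 + 1.8Q = 252.5 - 3.7Q → Q* = 35.7455.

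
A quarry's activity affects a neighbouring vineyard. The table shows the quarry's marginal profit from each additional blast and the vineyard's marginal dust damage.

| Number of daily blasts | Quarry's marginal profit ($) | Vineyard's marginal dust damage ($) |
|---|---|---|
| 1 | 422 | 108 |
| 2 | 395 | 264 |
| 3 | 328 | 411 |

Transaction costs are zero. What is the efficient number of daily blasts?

Bargaining reaches the level where marginal profit last exceeds marginal dust damage.
That holds through level 2 (395 ≥ 264) but not at 3 (328 < 411).

2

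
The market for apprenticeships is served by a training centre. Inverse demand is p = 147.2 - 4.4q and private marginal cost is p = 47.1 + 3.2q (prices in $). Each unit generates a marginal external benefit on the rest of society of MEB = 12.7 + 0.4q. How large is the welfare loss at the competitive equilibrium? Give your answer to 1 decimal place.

DWL = $22.4

Market equilibrium (private): 47.1 + 3.2q = 147.2 - 4.4q → q_m = 13.1711.
Social marginal cost = private MC − MEB = 34.4 + 2.8q.
Set SMC = demand: 34.4 + 2.8q = 147.2 - 4.4q → q* = 15.6667.
The welfare-loss triangle has base |q_m − q*| and height MEB(q_m) (the vertical gap between SMC and demand is zero at q* and MEB at q_m).
DWL = ½ × 2.4956 × 17.9684 = 22.4210.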